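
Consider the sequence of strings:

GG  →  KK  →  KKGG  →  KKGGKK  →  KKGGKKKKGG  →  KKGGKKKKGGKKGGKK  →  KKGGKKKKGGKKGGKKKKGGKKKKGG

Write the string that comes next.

KKGGKKKKGGKKGGKKKKGGKKKKGGKKGGKKKKGGKKGGKK

From term 3 onward, concatenate the last term with the second-to-last: KK·GG = KKGG, KKGG·KK = KKGGKK, …
Continuing: KKGGKKKKGGKKGGKKKKGGKKKKGG · KKGGKKKKGGKKGGKK gives term 8.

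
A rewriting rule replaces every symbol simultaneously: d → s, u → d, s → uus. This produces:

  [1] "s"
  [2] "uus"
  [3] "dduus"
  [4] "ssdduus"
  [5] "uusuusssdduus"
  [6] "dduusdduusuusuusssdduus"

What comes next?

ssdduusssdduusdduusdduusuusuusssdduus

Applying the rule to each of the 23 symbols of dduusdduusuusuusssdduus gives the pieces s s d d uus s s d d uus d d uus d d uus uus uus s s d d uus, which concatenate to the answer.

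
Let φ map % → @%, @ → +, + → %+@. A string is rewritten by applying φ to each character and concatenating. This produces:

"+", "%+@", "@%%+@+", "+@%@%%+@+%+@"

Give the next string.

%+@+@%+@%@%%+@+%+@@%%+@+

Apply φ to +@%@%%+@+%+@ symbol by symbol: +→%+@, @→+, %→@%, @→+, %→@%, %→@%, +→%+@, @→+, +→%+@, %→@%, +→%+@, @→+; joined: %+@ + @% + @% @% %+@ + %+@ @% %+@ +.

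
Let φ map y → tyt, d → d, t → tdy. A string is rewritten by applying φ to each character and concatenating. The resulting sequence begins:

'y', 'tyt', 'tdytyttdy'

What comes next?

tdydtyttdytyttdytdydtyt

Expanding tdytyttdy: t→tdy, d→d, y→tyt, t→tdy, y→tyt, t→tdy, t→tdy, d→d, y→tyt. Concatenated: tdy d tyt tdy tyt tdy tdy d tyt.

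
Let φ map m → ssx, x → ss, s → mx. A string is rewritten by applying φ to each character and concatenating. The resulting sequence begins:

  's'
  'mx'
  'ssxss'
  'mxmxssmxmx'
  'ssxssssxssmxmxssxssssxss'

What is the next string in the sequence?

Rewriting the 24 symbols of ssxssssxssmxmxssxssssxss one by one yields mx mx ss mx mx mx mx ss mx mx ssx ss ssx ss mx mx ss mx mx mx mx ss mx mx; concatenated:

mxmxssmxmxmxmxssmxmxssxssssxssmxmxssmxmxmxmxssmxmx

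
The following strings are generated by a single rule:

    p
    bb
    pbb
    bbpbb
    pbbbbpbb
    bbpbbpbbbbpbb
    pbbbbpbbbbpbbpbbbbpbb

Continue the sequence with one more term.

bbpbbpbbbbpbbpbbbbpbbbbpbbpbbbbpbb

Each term (from the third on) is the two preceding terms concatenated in order: term 3 = p·bb = pbb.
Continuing: bbpbbpbbbbpbb · pbbbbpbbbbpbbpbbbbpbb gives term 8.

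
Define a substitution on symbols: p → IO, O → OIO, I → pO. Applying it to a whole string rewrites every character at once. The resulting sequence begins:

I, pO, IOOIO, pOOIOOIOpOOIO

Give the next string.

φ(pOOIOOIOpOOIO) expands symbol-by-symbol to IO OIO OIO pO OIO OIO pO OIO IO OIO OIO pO OIO; joining the 13 pieces gives the next term.

IOOIOOIOpOOIOOIOpOOIOIOOIOOIOpOOIO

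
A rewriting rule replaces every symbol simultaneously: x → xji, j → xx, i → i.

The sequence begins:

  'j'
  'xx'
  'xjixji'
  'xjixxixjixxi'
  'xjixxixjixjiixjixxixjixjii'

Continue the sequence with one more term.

Replace each of the 26 characters of xjixxixjixjiixjixxixjixjii in place — xji xx i xji xji i xji xx i xji xx i i xji xx i xji xji i xji xx i xji xx i i — and concatenate.

xjixxixjixjiixjixxixjixxiixjixxixjixjiixjixxixjixxii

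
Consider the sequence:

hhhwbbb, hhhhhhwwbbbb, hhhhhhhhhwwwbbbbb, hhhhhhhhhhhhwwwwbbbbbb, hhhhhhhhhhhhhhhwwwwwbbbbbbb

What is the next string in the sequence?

hhhhhhhhhhhhhhhhhhwwwwwwbbbbbbbb

Each string has the form h^{3n} w^{n} b^{n+2} (n = 1, 2, …).
Setting n = 6 gives 18, 6, 8 characters in each block.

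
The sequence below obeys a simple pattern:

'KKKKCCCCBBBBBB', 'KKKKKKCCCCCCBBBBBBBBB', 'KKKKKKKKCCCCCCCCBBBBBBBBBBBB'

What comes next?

KKKKKKKKKKCCCCCCCCCCBBBBBBBBBBBBBBB

Each string has the form K^{2n} C^{2n} B^{3n}, where the shown terms are n = 2, 3, 4.
For the next term, n = 5, so the run lengths are 10, 10, 15.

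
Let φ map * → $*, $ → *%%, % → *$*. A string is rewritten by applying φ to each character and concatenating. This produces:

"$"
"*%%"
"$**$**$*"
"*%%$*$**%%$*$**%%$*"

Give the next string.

φ(*%%$*$**%%$*$**%%$*) expands symbol-by-symbol to $* *$* *$* *%% $* *%% $* $* *$* *$* *%% $* *%% $* $* *$* *$* *%% $*; joining the 19 pieces gives the next term.

$**$**$**%%$**%%$*$**$**$**%%$**%%$*$**$**$**%%$*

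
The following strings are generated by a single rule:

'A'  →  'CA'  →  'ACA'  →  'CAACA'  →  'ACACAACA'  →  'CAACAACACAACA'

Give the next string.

From term 3 onward, concatenate the second-to-last term with the last: A·CA = ACA, CA·ACA = CAACA, …
The next term joins ACACAACA and CAACAACACAACA.

ACACAACACAACAACACAACA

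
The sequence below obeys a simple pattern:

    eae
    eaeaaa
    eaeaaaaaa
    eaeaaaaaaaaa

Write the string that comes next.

eaeaaaaaaaaaaaa

Each term is the previous one with aaa appended.
So the next term is eaeaaaaaaaaa·aaa.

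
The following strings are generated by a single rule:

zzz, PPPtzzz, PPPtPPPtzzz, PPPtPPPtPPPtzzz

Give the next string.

The strings grow by a fixed prefix PPPt each time.
So the next term is PPPt·PPPtPPPtPPPtzzz.

PPPtPPPtPPPtPPPtzzz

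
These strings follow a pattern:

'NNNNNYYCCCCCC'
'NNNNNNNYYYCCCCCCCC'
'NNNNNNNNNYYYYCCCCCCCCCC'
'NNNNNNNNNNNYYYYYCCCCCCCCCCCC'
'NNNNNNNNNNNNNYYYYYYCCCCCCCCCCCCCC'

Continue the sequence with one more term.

The n-th term is 2n+1 N's then n Y's then 2n+2 C's, where the shown terms are n = 2, 3, 4, 5, 6.
For the next term, n = 7, so the run lengths are 15, 7, 16.

NNNNNNNNNNNNNNNYYYYYYYCCCCCCCCCCCCCCCC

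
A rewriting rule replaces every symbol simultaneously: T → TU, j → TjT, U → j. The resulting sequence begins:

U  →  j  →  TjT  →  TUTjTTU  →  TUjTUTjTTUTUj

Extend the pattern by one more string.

Rewriting the 13 symbols of TUjTUTjTTUTUj one by one yields TU j TjT TU j TU TjT TU TU j TU j TjT; concatenated:

TUjTjTTUjTUTjTTUTUjTUjTjT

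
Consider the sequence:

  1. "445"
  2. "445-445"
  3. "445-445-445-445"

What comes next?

s(k+1) = s(k)·-·s(k) — each term doubles the last with '-' between the halves.
So the next term is two copies of 445-445-445-445 with '-' between the halves.

445-445-445-445-445-445-445-445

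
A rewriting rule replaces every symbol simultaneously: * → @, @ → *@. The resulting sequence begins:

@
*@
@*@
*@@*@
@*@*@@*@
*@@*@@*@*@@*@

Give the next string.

@*@*@@*@*@@*@@*@*@@*@

Replace each of the 13 characters of *@@*@@*@*@@*@ in place — @ *@ *@ @ *@ *@ @ *@ @ *@ *@ @ *@ — and concatenate.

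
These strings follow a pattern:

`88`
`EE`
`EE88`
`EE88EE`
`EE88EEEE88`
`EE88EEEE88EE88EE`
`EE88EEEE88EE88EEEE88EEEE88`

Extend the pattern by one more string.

Each term (from the third on) is the previous term followed by the one before it: term 3 = EE·88 = EE88.
The next term joins EE88EEEE88EE88EEEE88EEEE88 and EE88EEEE88EE88EE.

EE88EEEE88EE88EEEE88EEEE88EE88EEEE88EE88EE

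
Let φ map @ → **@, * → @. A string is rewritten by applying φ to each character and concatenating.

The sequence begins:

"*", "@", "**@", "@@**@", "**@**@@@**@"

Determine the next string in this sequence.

Rewriting each symbol of **@**@@@**@: *→@, *→@, @→**@, *→@, *→@, @→**@, @→**@, @→**@, *→@, *→@, @→**@, which concatenates to @ @ **@ @ @ **@ **@ **@ @ @ **@.

@@**@@@**@**@**@@@**@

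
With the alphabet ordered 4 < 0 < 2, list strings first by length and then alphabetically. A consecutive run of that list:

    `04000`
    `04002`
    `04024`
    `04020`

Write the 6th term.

04244

Advancing 2 positions from 04020 through 04020 → 04022 reaches term 6.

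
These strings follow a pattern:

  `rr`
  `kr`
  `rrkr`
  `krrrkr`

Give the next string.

rrkrkrrrkr

This is a Fibonacci-style word recurrence s(k) = s(k−2)·s(k−1): e.g. rr·kr = rrkr.
The next term joins rrkr and krrrkr.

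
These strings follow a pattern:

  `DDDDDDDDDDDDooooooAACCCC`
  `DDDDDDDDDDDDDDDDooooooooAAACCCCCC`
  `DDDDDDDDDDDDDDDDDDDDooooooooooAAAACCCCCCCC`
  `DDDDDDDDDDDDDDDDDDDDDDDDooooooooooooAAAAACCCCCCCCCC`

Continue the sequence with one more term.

Each string has the form D^{4n} o^{2n} A^{n-1} C^{2n-2}, where the shown terms are n = 3, 4, 5, 6.
At n = 7 the blocks have lengths 28, 14, 6, 12.

DDDDDDDDDDDDDDDDDDDDDDDDDDDDooooooooooooooAAAAAACCCCCCCCCCCC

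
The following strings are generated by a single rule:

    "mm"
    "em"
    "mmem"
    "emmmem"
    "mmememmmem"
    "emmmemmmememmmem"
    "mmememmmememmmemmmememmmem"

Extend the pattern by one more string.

From term 3 onward, concatenate the second-to-last term with the last: mm·em = mmem, em·mmem = emmmem, …
So term 8 is emmmemmmememmmem·mmememmmememmmemmmememmmem.

emmmemmmememmmemmmememmmememmmemmmememmmem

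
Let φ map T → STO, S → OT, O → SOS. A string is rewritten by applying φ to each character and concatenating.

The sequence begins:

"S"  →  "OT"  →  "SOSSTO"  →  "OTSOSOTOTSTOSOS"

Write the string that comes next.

Applying the rule to each of the 15 symbols of OTSOSOTOTSTOSOS gives the pieces SOS STO OT SOS OT SOS STO SOS STO OT STO SOS OT SOS OT, which concatenate to the answer.

SOSSTOOTSOSOTSOSSTOSOSSTOOTSTOSOSOTSOSOT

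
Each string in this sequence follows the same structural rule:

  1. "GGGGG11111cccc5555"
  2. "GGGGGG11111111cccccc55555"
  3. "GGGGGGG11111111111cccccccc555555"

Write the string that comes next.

GGGGGGGG11111111111111cccccccccc5555555

Reading off run lengths: G runs 5, 6, 7; 1 runs 5, 8, 11; c runs 4, 6, 8; 5 runs 4, 5, 6 — each is linear in n, where the shown terms are n = 2, 3, 4.
Setting n = 5 gives 8, 14, 10, 7 characters in each block.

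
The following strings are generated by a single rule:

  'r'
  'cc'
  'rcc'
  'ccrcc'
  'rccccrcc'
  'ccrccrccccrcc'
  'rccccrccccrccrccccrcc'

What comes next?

ccrccrccccrccrccccrccccrccrccccrcc

From term 3 onward, concatenate the second-to-last term with the last: r·cc = rcc, cc·rcc = ccrcc, …
The next term joins ccrccrccccrcc and rccccrccccrccrccccrcc.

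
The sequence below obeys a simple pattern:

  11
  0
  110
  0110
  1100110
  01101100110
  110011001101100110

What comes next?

01101100110110011001101100110

From term 3 onward, concatenate the second-to-last term with the last: 11·0 = 110, 0·110 = 0110, …
The next term joins 01101100110 and 110011001101100110.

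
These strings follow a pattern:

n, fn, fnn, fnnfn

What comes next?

fnnfnfnn

This is a Fibonacci-style word recurrence s(k) = s(k−1)·s(k−2): e.g. fn·n = fnn.
The next term joins fnnfn and fnn.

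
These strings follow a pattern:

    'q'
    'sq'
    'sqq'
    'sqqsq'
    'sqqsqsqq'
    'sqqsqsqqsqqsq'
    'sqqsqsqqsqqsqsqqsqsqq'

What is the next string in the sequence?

sqqsqsqqsqqsqsqqsqsqqsqqsqsqqsqqsq

This is a Fibonacci-style word recurrence s(k) = s(k−1)·s(k−2): e.g. sq·q = sqq.
So term 8 is sqqsqsqqsqqsqsqqsqsqq·sqqsqsqqsqqsq.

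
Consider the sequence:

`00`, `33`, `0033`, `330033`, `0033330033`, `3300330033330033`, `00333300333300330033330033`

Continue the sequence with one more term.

330033003333003300333300333300330033330033

Each term (from the third on) is the two preceding terms concatenated in order: term 3 = 00·33 = 0033.
So term 8 is 3300330033330033·00333300333300330033330033.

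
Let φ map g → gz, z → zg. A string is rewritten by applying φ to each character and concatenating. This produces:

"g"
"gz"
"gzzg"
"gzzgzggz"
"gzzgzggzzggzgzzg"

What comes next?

Applying the rule to each of the 16 symbols of gzzgzggzzggzgzzg gives the pieces gz zg zg gz zg gz gz zg zg gz gz zg gz zg zg gz, which concatenate to the answer.

gzzgzggzzggzgzzgzggzgzzggzzgzggz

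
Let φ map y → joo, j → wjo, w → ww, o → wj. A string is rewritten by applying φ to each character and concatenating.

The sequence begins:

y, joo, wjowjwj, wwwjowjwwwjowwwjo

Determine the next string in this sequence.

wwwwwwwjowjwwwjowwwwwwwjowjwwwwwwwjowj

Applying the rule to each of the 17 symbols of wwwjowjwwwjowwwjo gives the pieces ww ww ww wjo wj ww wjo ww ww ww wjo wj ww ww ww wjo wj, which concatenate to the answer.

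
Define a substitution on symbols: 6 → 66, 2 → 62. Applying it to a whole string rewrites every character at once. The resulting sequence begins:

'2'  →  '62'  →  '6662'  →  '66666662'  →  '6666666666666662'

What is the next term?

Replace each of the 16 characters of 6666666666666662 in place — 66 66 66 66 66 66 66 66 66 66 66 66 66 66 66 62 — and concatenate.

66666666666666666666666666666662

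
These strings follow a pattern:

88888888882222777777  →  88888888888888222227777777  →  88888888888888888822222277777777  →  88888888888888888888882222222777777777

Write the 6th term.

Term n consists of 4n-2 8's, followed by n+1 2's, followed by n+3 7's, where the shown terms are n = 3, 4, 5, 6.
At n = 8 the blocks have lengths 30, 9, 11.

88888888888888888888888888888822222222277777777777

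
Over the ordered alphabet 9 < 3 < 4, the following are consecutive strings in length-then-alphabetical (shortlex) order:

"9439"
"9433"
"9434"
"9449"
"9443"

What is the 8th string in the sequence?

Advancing 3 positions from 9443 through 9443 → 9444 → 3999 reaches term 8.

3993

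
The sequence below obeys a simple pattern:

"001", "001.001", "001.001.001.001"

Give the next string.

Each string is two copies of the previous one joined by '.'.
One more doubling of 001.001.001.001 gives the answer.

001.001.001.001.001.001.001.001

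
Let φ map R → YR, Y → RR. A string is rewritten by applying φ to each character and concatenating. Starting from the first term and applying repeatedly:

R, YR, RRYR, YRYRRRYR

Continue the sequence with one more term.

Apply φ to YRYRRRYR symbol by symbol: Y→RR, R→YR, Y→RR, R→YR, R→YR, R→YR, Y→RR, R→YR; joined: RR YR RR YR YR YR RR YR.

RRYRRRYRYRYRRRYR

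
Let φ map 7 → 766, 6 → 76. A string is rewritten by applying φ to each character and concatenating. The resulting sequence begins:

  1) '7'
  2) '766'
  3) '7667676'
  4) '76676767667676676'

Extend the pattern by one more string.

Replace each of the 17 characters of 76676767667676676 in place — 766 76 76 766 76 766 76 766 76 76 766 76 766 76 76 766 76 — and concatenate.

76676767667676676766767676676766767676676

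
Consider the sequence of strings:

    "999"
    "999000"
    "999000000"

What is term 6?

The strings grow by a fixed suffix 000 each time.
From 999000000, 3 further steps: 999000000 → 999000000000 → 999000000000000 → (answer).

999000000000000000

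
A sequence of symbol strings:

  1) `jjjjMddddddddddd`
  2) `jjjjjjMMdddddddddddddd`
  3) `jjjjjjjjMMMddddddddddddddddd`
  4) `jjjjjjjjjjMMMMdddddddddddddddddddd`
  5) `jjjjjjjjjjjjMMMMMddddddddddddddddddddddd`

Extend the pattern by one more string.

Each string has the form j^{2n-2} M^{n-2} d^{3n+2}, where the shown terms are n = 3, 4, 5, 6, 7.
At n = 8 the blocks have lengths 14, 6, 26.

jjjjjjjjjjjjjjMMMMMMdddddddddddddddddddddddddd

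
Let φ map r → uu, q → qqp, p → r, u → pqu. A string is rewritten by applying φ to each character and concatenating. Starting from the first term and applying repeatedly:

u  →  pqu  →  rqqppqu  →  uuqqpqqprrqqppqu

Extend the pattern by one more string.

Rewriting the 16 symbols of uuqqpqqprrqqppqu one by one yields pqu pqu qqp qqp r qqp qqp r uu uu qqp qqp r r qqp pqu; concatenated:

pqupquqqpqqprqqpqqpruuuuqqpqqprrqqppqu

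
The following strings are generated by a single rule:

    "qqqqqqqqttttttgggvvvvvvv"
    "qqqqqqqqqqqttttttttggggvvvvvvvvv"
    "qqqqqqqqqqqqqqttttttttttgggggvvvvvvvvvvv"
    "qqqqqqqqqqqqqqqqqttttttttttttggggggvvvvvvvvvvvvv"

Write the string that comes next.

Reading off run lengths: q runs 8, 11, 14, 17; t runs 6, 8, 10, 12; g runs 3, 4, 5, 6; v runs 7, 9, 11, 13 — each is linear in n, where the shown terms are n = 3, 4, 5, 6.
For the next term, n = 7, so the run lengths are 20, 14, 7, 15.

qqqqqqqqqqqqqqqqqqqqttttttttttttttgggggggvvvvvvvvvvvvvvv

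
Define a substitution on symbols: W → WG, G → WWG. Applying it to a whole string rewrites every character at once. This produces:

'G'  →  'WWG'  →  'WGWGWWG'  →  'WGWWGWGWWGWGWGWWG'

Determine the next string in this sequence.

Replace each of the 17 characters of WGWWGWGWWGWGWGWWG in place — WG WWG WG WG WWG WG WWG WG WG WWG WG WWG WG WWG WG WG WWG — and concatenate.

WGWWGWGWGWWGWGWWGWGWGWWGWGWWGWGWWGWGWGWWG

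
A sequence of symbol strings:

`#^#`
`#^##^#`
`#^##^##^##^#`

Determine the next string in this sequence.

#^##^##^##^##^##^##^##^#

Each string is two copies of the previous one concatenated.
So the next term is two copies of #^##^##^##^#.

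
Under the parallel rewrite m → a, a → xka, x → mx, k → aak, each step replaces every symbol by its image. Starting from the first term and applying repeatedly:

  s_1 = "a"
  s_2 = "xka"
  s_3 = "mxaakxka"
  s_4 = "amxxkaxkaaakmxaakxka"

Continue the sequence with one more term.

xkaamxmxaakxkamxaakxkaxkaxkaaakamxxkaxkaaakmxaakxka

φ(amxxkaxkaaakmxaakxka) expands symbol-by-symbol to xka a mx mx aak xka mx aak xka xka xka aak a mx xka xka aak mx aak xka; joining the 20 pieces gives the next term.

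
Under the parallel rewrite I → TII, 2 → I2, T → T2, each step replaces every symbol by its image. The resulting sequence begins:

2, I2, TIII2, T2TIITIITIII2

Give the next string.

Replace each of the 13 characters of T2TIITIITIII2 in place — T2 I2 T2 TII TII T2 TII TII T2 TII TII TII I2 — and concatenate.

T2I2T2TIITIIT2TIITIIT2TIITIITIII2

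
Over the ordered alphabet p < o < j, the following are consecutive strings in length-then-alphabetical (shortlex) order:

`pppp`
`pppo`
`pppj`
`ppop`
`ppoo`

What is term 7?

Stepping forward 2 times from ppoo: ppoo → ppoj, then the target.

ppjp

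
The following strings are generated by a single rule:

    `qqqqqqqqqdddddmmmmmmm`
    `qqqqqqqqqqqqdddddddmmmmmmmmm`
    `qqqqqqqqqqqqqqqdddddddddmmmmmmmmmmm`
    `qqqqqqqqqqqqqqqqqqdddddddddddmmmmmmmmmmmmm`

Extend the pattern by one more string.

The n-th term is 3n+3 q's then 2n+1 d's then 2n+3 m's, where the shown terms are n = 2, 3, 4, 5.
For the next term, n = 6, so the run lengths are 21, 13, 15.

qqqqqqqqqqqqqqqqqqqqqdddddddddddddmmmmmmmmmmmmmmm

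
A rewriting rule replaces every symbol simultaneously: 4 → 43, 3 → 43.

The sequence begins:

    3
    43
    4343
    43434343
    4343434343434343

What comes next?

Rewriting the 16 symbols of 4343434343434343 one by one yields 43 43 43 43 43 43 43 43 43 43 43 43 43 43 43 43; concatenated:

43434343434343434343434343434343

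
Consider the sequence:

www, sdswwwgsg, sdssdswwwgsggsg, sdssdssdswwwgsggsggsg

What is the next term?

Each term wraps the previous one in sds on the left and gsg on the right.
So the next term is sds·sdssdssdswwwgsggsggsg·gsg.

sdssdssdssdswwwgsggsggsggsg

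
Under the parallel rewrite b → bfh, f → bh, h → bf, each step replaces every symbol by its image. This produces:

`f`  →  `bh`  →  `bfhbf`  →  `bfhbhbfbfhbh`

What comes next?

Expanding bfhbhbfbfhbh: b→bfh, f→bh, h→bf, b→bfh, h→bf, b→bfh, f→bh, b→bfh, f→bh, h→bf, b→bfh, h→bf. Concatenated: bfh bh bf bfh bf bfh bh bfh bh bf bfh bf.

bfhbhbfbfhbfbfhbhbfhbhbfbfhbf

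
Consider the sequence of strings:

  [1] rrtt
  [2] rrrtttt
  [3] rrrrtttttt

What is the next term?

rrrrrtttttttt

Term n consists of n+1 r's, followed by 2n t's (n = 1, 2, …).
For the next term, n = 4, so the run lengths are 5, 8.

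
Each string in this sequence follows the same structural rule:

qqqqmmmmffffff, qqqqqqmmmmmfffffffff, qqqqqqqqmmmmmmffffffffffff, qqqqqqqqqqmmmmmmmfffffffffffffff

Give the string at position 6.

qqqqqqqqqqqqqqmmmmmmmmmfffffffffffffffffffff

Term n consists of 2n+2 q's, followed by n+3 m's, followed by 3n+3 f's (n = 1, 2, …).
For term 6, n = 6, so the run lengths are 14, 9, 21.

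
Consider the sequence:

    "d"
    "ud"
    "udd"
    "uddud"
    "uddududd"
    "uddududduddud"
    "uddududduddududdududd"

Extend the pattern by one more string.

From term 3 onward, concatenate the last term with the second-to-last: ud·d = udd, udd·ud = uddud, …
The next term joins uddududduddududdududd and uddududduddud.

uddududduddududdududduddududduddud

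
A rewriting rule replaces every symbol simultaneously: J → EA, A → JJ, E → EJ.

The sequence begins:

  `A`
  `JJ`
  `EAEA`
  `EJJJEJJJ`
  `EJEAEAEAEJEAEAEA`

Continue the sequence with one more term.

EJEAEJJJEJJJEJJJEJEAEJJJEJJJEJJJ

φ(EJEAEAEAEJEAEAEA) expands symbol-by-symbol to EJ EA EJ JJ EJ JJ EJ JJ EJ EA EJ JJ EJ JJ EJ JJ; joining the 16 pieces gives the next term.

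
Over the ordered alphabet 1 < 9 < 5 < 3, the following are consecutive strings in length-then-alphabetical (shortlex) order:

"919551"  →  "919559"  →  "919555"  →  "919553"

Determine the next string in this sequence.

Find the rightmost character of 919553 below 3, bump it to the next letter, and reset everything to its right to 1.

919531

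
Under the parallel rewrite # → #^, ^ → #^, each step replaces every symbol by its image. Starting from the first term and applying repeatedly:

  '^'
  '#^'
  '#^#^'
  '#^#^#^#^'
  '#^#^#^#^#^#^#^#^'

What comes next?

Applying the rule to each of the 16 symbols of #^#^#^#^#^#^#^#^ gives the pieces #^ #^ #^ #^ #^ #^ #^ #^ #^ #^ #^ #^ #^ #^ #^ #^, which concatenate to the answer.

#^#^#^#^#^#^#^#^#^#^#^#^#^#^#^#^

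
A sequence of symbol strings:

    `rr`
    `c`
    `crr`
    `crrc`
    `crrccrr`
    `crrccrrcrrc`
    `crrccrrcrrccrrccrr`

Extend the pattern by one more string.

This is a Fibonacci-style word recurrence s(k) = s(k−1)·s(k−2): e.g. c·rr = crr.
So term 8 is crrccrrcrrccrrccrr·crrccrrcrrc.

crrccrrcrrccrrccrrcrrccrrcrrc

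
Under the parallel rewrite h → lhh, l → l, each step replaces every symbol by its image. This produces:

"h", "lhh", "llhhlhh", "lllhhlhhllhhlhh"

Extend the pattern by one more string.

llllhhlhhllhhlhhlllhhlhhllhhlhh

φ(lllhhlhhllhhlhh) expands symbol-by-symbol to l l l lhh lhh l lhh lhh l l lhh lhh l lhh lhh; joining the 15 pieces gives the next term.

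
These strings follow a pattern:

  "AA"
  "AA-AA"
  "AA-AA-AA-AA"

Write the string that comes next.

Each string is two copies of the previous one joined by '-'.
Doubling AA-AA-AA-AA with '-' between the halves:

AA-AA-AA-AA-AA-AA-AA-AA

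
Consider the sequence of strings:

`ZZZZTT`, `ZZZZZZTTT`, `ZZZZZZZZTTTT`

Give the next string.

Reading off run lengths: Z runs 4, 6, 8; T runs 2, 3, 4 — each is linear in n, where the shown terms are n = 2, 3, 4.
At n = 5 the blocks have lengths 10, 5.

ZZZZZZZZZZTTTTT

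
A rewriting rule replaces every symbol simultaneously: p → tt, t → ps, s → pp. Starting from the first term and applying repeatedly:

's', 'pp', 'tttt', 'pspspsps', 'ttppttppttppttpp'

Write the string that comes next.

pspsttttpspsttttpspsttttpspstttt

Applying the rule to each of the 16 symbols of ttppttppttppttpp gives the pieces ps ps tt tt ps ps tt tt ps ps tt tt ps ps tt tt, which concatenate to the answer.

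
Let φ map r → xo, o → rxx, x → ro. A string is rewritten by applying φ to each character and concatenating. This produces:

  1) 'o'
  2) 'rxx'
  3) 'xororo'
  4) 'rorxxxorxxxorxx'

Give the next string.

xorxxxororororxxxororororxxxororo

Replace each of the 15 characters of rorxxxorxxxorxx in place — xo rxx xo ro ro ro rxx xo ro ro ro rxx xo ro ro — and concatenate.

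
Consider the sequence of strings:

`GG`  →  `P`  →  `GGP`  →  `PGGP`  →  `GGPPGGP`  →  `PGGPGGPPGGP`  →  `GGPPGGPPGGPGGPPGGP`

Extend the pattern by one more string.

PGGPGGPPGGPGGPPGGPPGGPGGPPGGP

Each term (from the third on) is the two preceding terms concatenated in order: term 3 = GG·P = GGP.
Continuing: PGGPGGPPGGP · GGPPGGPPGGPGGPPGGP gives term 8.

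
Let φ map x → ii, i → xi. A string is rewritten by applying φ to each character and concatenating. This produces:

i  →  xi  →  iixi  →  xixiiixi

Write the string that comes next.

iixiiixixixiiixi

Rewriting each symbol of xixiiixi: x→ii, i→xi, x→ii, i→xi, i→xi, i→xi, x→ii, i→xi, which concatenates to ii xi ii xi xi xi ii xi.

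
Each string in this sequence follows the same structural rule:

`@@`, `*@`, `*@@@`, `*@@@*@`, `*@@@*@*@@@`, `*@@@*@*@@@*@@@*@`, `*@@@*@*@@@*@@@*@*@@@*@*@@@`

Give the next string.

This is a Fibonacci-style word recurrence s(k) = s(k−1)·s(k−2): e.g. *@·@@ = *@@@.
Continuing: *@@@*@*@@@*@@@*@*@@@*@*@@@ · *@@@*@*@@@*@@@*@ gives term 8.

*@@@*@*@@@*@@@*@*@@@*@*@@@*@@@*@*@@@*@@@*@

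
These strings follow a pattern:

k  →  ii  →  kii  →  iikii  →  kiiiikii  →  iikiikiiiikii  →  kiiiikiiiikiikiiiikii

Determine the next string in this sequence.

iikiikiiiikiikiiiikiiiikiikiiiikii

This is a Fibonacci-style word recurrence s(k) = s(k−2)·s(k−1): e.g. k·ii = kii.
So term 8 is iikiikiiiikii·kiiiikiiiikiikiiiikii.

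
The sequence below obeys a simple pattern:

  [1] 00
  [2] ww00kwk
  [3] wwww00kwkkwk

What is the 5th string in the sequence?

wwwwwwww00kwkkwkkwkkwk

Every step adds ww to the front and kwk to the end of the previous string.
From wwww00kwkkwk, 2 further steps: wwww00kwkkwk → wwwwww00kwkkwkkwk → (answer).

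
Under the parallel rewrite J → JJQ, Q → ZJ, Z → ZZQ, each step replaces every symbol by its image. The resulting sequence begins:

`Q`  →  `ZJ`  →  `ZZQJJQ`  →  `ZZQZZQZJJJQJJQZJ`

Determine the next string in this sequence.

Replace each of the 16 characters of ZZQZZQZJJJQJJQZJ in place — ZZQ ZZQ ZJ ZZQ ZZQ ZJ ZZQ JJQ JJQ JJQ ZJ JJQ JJQ ZJ ZZQ JJQ — and concatenate.

ZZQZZQZJZZQZZQZJZZQJJQJJQJJQZJJJQJJQZJZZQJJQ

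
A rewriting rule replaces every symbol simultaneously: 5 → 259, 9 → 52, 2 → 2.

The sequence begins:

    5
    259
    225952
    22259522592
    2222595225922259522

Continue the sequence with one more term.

22222595225922259522222595225922

Applying the rule to each of the 19 symbols of 2222595225922259522 gives the pieces 2 2 2 2 259 52 259 2 2 259 52 2 2 2 259 52 259 2 2, which concatenate to the answer.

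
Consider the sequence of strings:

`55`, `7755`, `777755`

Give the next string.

77777755

Each term is the previous one with 77 prepended.
So the next term is 77·777755.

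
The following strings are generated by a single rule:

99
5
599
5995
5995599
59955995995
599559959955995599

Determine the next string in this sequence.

From term 3 onward, concatenate the last term with the second-to-last: 5·99 = 599, 599·5 = 5995, …
The next term joins 599559959955995599 and 59955995995.

59955995995599559959955995995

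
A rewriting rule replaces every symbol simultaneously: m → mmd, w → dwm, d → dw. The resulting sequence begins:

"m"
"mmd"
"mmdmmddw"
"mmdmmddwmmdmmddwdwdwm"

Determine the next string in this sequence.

mmdmmddwmmdmmddwdwdwmmmdmmddwmmdmmddwdwdwmdwdwmdwdwmmmd

φ(mmdmmddwmmdmmddwdwdwm) expands symbol-by-symbol to mmd mmd dw mmd mmd dw dw dwm mmd mmd dw mmd mmd dw dw dwm dw dwm dw dwm mmd; joining the 21 pieces gives the next term.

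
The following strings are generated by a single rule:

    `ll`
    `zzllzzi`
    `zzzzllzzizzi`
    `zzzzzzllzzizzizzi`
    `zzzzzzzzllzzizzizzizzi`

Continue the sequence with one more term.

Every step adds zz to the front and zzi to the end of the previous string.
So the next term is zz·zzzzzzzzllzzizzizzizzi·zzi.

zzzzzzzzzzllzzizzizzizzizzi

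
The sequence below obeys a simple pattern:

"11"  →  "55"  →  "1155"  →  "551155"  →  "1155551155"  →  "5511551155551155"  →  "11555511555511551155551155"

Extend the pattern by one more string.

551155115555115511555511555511551155551155

From term 3 onward, concatenate the second-to-last term with the last: 11·55 = 1155, 55·1155 = 551155, …
So term 8 is 5511551155551155·11555511555511551155551155.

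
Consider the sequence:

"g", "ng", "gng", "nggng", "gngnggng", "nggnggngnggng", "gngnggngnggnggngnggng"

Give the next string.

nggnggngnggnggngnggngnggnggngnggng

From term 3 onward, concatenate the second-to-last term with the last: g·ng = gng, ng·gng = nggng, …
So term 8 is nggnggngnggng·gngnggngnggnggngnggng.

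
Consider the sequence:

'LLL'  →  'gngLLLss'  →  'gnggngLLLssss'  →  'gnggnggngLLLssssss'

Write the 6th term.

gnggnggnggnggngLLLssssssssss

Each term wraps the previous one in gng on the left and ss on the right.
From gnggnggngLLLssssss, 2 further steps: gnggnggngLLLssssss → gnggnggnggngLLLssssssss → (answer).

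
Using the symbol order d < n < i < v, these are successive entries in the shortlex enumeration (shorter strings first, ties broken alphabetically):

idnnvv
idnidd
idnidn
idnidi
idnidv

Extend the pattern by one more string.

Treat idnidv as a base-4 numeral over the given alphabet and add one, carrying through any trailing v's.

idnind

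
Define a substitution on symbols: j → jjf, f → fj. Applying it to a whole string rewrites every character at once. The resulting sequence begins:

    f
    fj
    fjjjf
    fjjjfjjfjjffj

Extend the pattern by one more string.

fjjjfjjfjjffjjjfjjffjjjfjjffjfjjjf

Applying the rule to each of the 13 symbols of fjjjfjjfjjffj gives the pieces fj jjf jjf jjf fj jjf jjf fj jjf jjf fj fj jjf, which concatenate to the answer.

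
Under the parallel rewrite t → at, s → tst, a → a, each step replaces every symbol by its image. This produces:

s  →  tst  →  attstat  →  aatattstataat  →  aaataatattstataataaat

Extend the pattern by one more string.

Applying the rule to each of the 21 symbols of aaataatattstataataaat gives the pieces a a a at a a at a at at tst at a at a a at a a a at, which concatenate to the answer.

aaaataaataatattstataataaataaaat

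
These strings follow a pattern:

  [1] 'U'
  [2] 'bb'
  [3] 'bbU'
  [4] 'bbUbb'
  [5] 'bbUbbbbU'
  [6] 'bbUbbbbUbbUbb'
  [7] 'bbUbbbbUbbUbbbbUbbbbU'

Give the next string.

bbUbbbbUbbUbbbbUbbbbUbbUbbbbUbbUbb

This is a Fibonacci-style word recurrence s(k) = s(k−1)·s(k−2): e.g. bb·U = bbU.
So term 8 is bbUbbbbUbbUbbbbUbbbbU·bbUbbbbUbbUbb.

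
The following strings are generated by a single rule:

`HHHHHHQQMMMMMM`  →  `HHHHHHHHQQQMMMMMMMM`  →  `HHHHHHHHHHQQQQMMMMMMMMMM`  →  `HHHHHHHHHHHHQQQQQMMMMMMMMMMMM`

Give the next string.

HHHHHHHHHHHHHHQQQQQQMMMMMMMMMMMMMM

The n-th term is 2n H's then n-1 Q's then 2n M's, where the shown terms are n = 3, 4, 5, 6.
Setting n = 7 gives 14, 6, 14 characters in each block.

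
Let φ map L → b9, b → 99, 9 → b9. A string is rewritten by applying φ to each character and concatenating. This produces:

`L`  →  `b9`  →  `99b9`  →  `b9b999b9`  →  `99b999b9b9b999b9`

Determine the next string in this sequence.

b9b999b9b9b999b999b999b9b9b999b9

Replace each of the 16 characters of 99b999b9b9b999b9 in place — b9 b9 99 b9 b9 b9 99 b9 99 b9 99 b9 b9 b9 99 b9 — and concatenate.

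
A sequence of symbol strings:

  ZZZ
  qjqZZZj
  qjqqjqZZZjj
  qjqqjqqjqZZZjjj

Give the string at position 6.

qjqqjqqjqqjqqjqZZZjjjjj

s(k+1) = qjq·s(k)·j, so each term gains qjq as a prefix and j as a suffix.
From qjqqjqqjqZZZjjj, 2 further steps: qjqqjqqjqZZZjjj → qjqqjqqjqqjqZZZjjjj → (answer).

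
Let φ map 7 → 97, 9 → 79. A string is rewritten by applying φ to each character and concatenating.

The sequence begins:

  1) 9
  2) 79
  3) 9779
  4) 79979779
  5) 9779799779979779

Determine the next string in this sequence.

Rewriting the 16 symbols of 9779799779979779 one by one yields 79 97 97 79 97 79 79 97 97 79 79 97 79 97 97 79; concatenated:

79979779977979979779799779979779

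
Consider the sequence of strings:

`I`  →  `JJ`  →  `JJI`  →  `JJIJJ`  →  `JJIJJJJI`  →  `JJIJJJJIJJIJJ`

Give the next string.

JJIJJJJIJJIJJJJIJJJJI

From term 3 onward, concatenate the last term with the second-to-last: JJ·I = JJI, JJI·JJ = JJIJJ, …
So term 7 is JJIJJJJIJJIJJ·JJIJJJJI.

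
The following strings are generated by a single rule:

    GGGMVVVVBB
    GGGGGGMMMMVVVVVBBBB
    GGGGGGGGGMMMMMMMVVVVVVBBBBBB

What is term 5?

Term n consists of 3n G's, followed by 3n-2 M's, followed by n+3 V's, followed by 2n B's (n = 1, 2, …).
At n = 5 the blocks have lengths 15, 13, 8, 10.

GGGGGGGGGGGGGGGMMMMMMMMMMMMMVVVVVVVVBBBBBBBBBB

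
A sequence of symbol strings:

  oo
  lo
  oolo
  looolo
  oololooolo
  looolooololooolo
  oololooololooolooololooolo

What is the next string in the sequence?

looolooololooolooololooololooolooololooolo

From term 3 onward, concatenate the second-to-last term with the last: oo·lo = oolo, lo·oolo = looolo, …
So term 8 is looolooololooolo·oololooololooolooololooolo.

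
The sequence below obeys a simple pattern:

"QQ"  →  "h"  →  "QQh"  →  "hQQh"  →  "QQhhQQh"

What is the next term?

hQQhQQhhQQh

This is a Fibonacci-style word recurrence s(k) = s(k−2)·s(k−1): e.g. QQ·h = QQh.
So term 6 is hQQh·QQhhQQh.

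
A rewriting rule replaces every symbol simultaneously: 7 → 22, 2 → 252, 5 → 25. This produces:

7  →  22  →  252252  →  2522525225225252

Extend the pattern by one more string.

252252522522525225252252252522522525225252

φ(2522525225225252) expands symbol-by-symbol to 252 25 252 252 25 252 25 252 252 25 252 252 25 252 25 252; joining the 16 pieces gives the next term.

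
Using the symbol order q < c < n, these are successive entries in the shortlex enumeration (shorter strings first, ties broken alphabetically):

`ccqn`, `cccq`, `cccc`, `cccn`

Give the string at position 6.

Advancing 2 positions from cccn through cccn → ccnq reaches term 6.

ccnc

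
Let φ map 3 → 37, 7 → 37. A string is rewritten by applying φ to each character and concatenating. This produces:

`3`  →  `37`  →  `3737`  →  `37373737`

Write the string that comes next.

Expanding 37373737: 3→37, 7→37, 3→37, 7→37, 3→37, 7→37, 3→37, 7→37. Concatenated: 37 37 37 37 37 37 37 37.

3737373737373737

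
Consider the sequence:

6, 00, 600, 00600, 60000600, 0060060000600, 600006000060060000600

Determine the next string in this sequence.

This is a Fibonacci-style word recurrence s(k) = s(k−2)·s(k−1): e.g. 6·00 = 600.
Continuing: 0060060000600 · 600006000060060000600 gives term 8.

0060060000600600006000060060000600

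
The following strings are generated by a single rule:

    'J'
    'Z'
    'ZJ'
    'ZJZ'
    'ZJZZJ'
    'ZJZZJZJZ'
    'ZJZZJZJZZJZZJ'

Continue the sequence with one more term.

ZJZZJZJZZJZZJZJZZJZJZ

This is a Fibonacci-style word recurrence s(k) = s(k−1)·s(k−2): e.g. Z·J = ZJ.
The next term joins ZJZZJZJZZJZZJ and ZJZZJZJZ.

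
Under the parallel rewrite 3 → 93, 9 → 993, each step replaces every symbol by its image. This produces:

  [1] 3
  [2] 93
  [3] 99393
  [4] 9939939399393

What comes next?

9939939399399393993939939939399393

Applying the rule to each of the 13 symbols of 9939939399393 gives the pieces 993 993 93 993 993 93 993 93 993 993 93 993 93, which concatenate to the answer.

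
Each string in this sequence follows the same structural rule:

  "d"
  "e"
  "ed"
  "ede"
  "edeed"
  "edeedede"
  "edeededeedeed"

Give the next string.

edeededeedeededeedede

Each term (from the third on) is the previous term followed by the one before it: term 3 = e·d = ed.
Continuing: edeededeedeed · edeedede gives term 8.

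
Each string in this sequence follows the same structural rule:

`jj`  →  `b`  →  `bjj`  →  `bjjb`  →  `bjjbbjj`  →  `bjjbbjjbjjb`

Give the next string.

bjjbbjjbjjbbjjbbjj

This is a Fibonacci-style word recurrence s(k) = s(k−1)·s(k−2): e.g. b·jj = bjj.
The next term joins bjjbbjjbjjb and bjjbbjj.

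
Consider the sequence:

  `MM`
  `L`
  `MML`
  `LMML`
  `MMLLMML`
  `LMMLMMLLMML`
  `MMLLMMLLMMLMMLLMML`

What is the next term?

This is a Fibonacci-style word recurrence s(k) = s(k−2)·s(k−1): e.g. MM·L = MML.
Continuing: LMMLMMLLMML · MMLLMMLLMMLMMLLMML gives term 8.

LMMLMMLLMMLMMLLMMLLMMLMMLLMML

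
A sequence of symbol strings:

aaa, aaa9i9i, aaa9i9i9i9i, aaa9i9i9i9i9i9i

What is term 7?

aaa9i9i9i9i9i9i9i9i9i9i9i9i

Every step adds 9i9i to the end: s(k+1) = s(k)·9i9i.
From aaa9i9i9i9i9i9i, 3 further steps: aaa9i9i9i9i9i9i → aaa9i9i9i9i9i9i9i9i → aaa9i9i9i9i9i9i9i9i9i9i → (answer).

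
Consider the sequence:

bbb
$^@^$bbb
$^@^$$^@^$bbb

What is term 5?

Each term is the previous one with $^@^$ prepended.
From $^@^$$^@^$bbb, 2 further steps: $^@^$$^@^$bbb → $^@^$$^@^$$^@^$bbb → (answer).

$^@^$$^@^$$^@^$$^@^$bbb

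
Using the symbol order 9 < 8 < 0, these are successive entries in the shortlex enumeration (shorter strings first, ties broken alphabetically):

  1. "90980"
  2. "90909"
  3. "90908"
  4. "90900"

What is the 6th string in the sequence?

Stepping forward 2 times from 90900: 90900 → 90899, then the target.

90898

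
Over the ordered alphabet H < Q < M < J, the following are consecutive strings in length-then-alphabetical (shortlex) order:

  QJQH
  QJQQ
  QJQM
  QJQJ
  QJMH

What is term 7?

QJMM

Continuing the enumeration 2 steps past QJMH: QJMH → QJMQ → (answer).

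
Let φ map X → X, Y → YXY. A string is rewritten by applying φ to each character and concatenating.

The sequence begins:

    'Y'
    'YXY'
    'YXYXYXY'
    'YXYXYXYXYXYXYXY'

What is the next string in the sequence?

YXYXYXYXYXYXYXYXYXYXYXYXYXYXYXY

φ(YXYXYXYXYXYXYXY) expands symbol-by-symbol to YXY X YXY X YXY X YXY X YXY X YXY X YXY X YXY; joining the 15 pieces gives the next term.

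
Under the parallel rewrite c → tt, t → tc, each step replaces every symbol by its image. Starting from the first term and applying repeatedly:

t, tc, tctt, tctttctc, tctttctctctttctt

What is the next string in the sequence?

Applying the rule to each of the 16 symbols of tctttctctctttctt gives the pieces tc tt tc tc tc tt tc tt tc tt tc tc tc tt tc tc, which concatenate to the answer.

tctttctctctttctttctttctctctttctc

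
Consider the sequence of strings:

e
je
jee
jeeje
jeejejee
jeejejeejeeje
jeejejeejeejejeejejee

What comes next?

From term 3 onward, concatenate the last term with the second-to-last: je·e = jee, jee·je = jeeje, …
Continuing: jeejejeejeejejeejejee · jeejejeejeeje gives term 8.

jeejejeejeejejeejejeejeejejeejeeje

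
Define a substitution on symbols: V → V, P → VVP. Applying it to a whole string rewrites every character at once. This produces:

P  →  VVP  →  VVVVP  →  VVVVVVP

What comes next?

VVVVVVVVP

Expanding VVVVVVP: V→V, V→V, V→V, V→V, V→V, V→V, P→VVP. Concatenated: V V V V V V VVP.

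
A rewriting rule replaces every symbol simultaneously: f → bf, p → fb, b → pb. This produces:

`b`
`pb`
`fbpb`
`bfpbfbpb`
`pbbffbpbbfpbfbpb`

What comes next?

φ(pbbffbpbbfpbfbpb) expands symbol-by-symbol to fb pb pb bf bf pb fb pb pb bf fb pb bf pb fb pb; joining the 16 pieces gives the next term.

fbpbpbbfbfpbfbpbpbbffbpbbfpbfbpb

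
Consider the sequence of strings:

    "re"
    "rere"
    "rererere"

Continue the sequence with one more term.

Each string is two copies of the previous one concatenated.
Doubling rererere:

rererererererere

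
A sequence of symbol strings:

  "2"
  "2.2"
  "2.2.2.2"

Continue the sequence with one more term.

2.2.2.2.2.2.2.2

s(k+1) = s(k)·.·s(k) — each term doubles the last with '.' between the halves.
So the next term is two copies of 2.2.2.2 with '.' between the halves.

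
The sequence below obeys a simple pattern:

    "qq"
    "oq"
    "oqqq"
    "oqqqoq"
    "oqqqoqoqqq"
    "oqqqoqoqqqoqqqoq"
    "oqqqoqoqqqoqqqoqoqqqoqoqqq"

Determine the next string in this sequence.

oqqqoqoqqqoqqqoqoqqqoqoqqqoqqqoqoqqqoqqqoq

This is a Fibonacci-style word recurrence s(k) = s(k−1)·s(k−2): e.g. oq·qq = oqqq.
So term 8 is oqqqoqoqqqoqqqoqoqqqoqoqqq·oqqqoqoqqqoqqqoq.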